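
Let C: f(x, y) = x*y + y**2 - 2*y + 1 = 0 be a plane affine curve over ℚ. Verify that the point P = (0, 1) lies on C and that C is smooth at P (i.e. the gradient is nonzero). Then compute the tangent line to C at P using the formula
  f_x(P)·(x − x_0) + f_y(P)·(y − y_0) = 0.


Tangent line at P: x = 0.

Step 1: f(0, 1) = 0, so P lies on C.
Step 2: partial derivatives
  f_x(x, y) = y, f_y(x, y) = x + 2*y - 2.
  f_x(P) = 1, f_y(P) = 0 (gradient nonzero, so P is smooth).
Step 3: tangent line at P: 1·(x − 0) + 0·(y − 1) = 0.
Expanding: x = 0.


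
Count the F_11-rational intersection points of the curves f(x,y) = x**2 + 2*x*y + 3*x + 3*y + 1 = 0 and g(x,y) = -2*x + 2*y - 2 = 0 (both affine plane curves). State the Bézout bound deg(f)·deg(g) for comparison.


Common zeros: {(3, 4), (9, 10)}; count = 2; Bézout bound = 2.

deg(f) = 2, deg(g) = 1, so Bézout bound = 2.
Scan x ∈ F_11. For each x, list the y ∈ F_11 with f(x, y) ≡ 0 and those with g(x, y) ≡ 0 (mod 11); the common zeros in that column are the intersection.
  x = 0: f ≡ 0 at y ∈ {7}; g ≡ 0 at y ∈ {1}; common: ∅.
  x = 1: f ≡ 0 at y ∈ {10}; g ≡ 0 at y ∈ {2}; common: ∅.
  x = 2: f ≡ 0 at y ∈ {0}; g ≡ 0 at y ∈ {3}; common: ∅.
  x = 3: f ≡ 0 at y ∈ {4}; g ≡ 0 at y ∈ {4}; common: {4}.
  x = 4: f ≡ 0 at y ∈ ∅; g ≡ 0 at y ∈ {5}; common: ∅.
  x = 5: f ≡ 0 at y ∈ {7}; g ≡ 0 at y ∈ {6}; common: ∅.
  x = 6: f ≡ 0 at y ∈ {0}; g ≡ 0 at y ∈ {7}; common: ∅.
  x = 7: f ≡ 0 at y ∈ {1}; g ≡ 0 at y ∈ {8}; common: ∅.
  x = 8: f ≡ 0 at y ∈ {4}; g ≡ 0 at y ∈ {9}; common: ∅.
  x = 9: f ≡ 0 at y ∈ {10}; g ≡ 0 at y ∈ {10}; common: {10}.
  x = 10: f ≡ 0 at y ∈ {1}; g ≡ 0 at y ∈ {0}; common: ∅.
Collecting: common zeros = {(3, 4), (9, 10)}, so the count is 2.
Comparison with the Bézout bound: 2 ≤ 2 = deg(f)·deg(g), as expected for curves with no common component (the bound is attained).


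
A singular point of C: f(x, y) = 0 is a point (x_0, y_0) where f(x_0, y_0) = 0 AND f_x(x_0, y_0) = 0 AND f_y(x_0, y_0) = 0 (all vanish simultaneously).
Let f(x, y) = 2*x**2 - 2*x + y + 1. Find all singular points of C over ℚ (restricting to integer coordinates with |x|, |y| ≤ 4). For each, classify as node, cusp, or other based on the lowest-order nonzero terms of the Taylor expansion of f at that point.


No singular points in the scanned grid; C is smooth there.

Compute partial derivatives:
  f_x = 4*x - 2.
  f_y = 1.
f_y = 1 is a nonzero constant, so f_y never vanishes: no point (x, y) can satisfy f = f_x = f_y = 0. In particular no (x, y) ∈ {−4, ..., 4}² is singular; the curve is smooth.


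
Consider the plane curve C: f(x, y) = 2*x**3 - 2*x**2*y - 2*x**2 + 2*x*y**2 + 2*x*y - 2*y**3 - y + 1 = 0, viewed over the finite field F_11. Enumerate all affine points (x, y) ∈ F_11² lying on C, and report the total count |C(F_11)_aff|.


Affine F_11-points: {(1, 1), (1, 4), (1, 7), (4, 10), (5, 2), (7, 5), (8, 6)}; count = 7.

For each of the 121 pairs (x, y) ∈ F_11², evaluate f(x, y) mod 11. Record the zeros.
  x = 0: [0↦1, 1↦9, 2↦5, 3↦10, 4↦1, 5↦10, 6↦3, 7↦1, 8↦3, 9↦8, 10↦4]  zeros at y ∈ ∅
  x = 1: [0↦1, 1↦0, 2↦2, 3↦6, 4↦0, 5↦5, 6↦9, 7↦0, 8↦10, 9↦5, 10↦6]  zeros at y ∈ {1, 4, 7}
  x = 2: [0↦9, 1↦6, 2↦10, 3↦9, 4↦2, 5↦10, 6↦10, 7↦1, 8↦4, 9↦7, 10↦9]  zeros at y ∈ ∅
  x = 3: [0↦4, 1↦6, 2↦8, 3↦9, 4↦8, 5↦4, 6↦7, 7↦5, 8↦8, 9↦4, 10↦3]  zeros at y ∈ ∅
  x = 4: [0↦9, 1↦1, 2↦8, 3↦7, 4↦8, 5↦10, 6↦1, 7↦2, 8↦1, 9↦8, 10↦0]  zeros at y ∈ {10}
  x = 5: [0↦3, 1↦3, 2↦0, 3↦4, 4↦3, 5↦7, 6↦4, 7↦4, 8↦6, 9↦9, 10↦1]  zeros at y ∈ {2}
  x = 6: [0↦9, 1↦2, 2↦7, 3↦1, 4↦5, 5↦7, 6↦6, 7↦1, 8↦2, 9↦8, 10↦7]  zeros at y ∈ ∅
  x = 7: [0↦6, 1↦10, 2↦8, 3↦10, 4↦4, 5↦0, 6↦8, 7↦5, 8↦1, 9↦6, 10↦8]  zeros at y ∈ {5}
  x = 8: [0↦6, 1↦6, 2↦4, 3↦10, 4↦1, 5↦9, 6↦0, 7↦6, 8↦4, 9↦4, 10↦5]  zeros at y ∈ {6}
  x = 9: [0↦10, 1↦2, 2↦7, 3↦2, 4↦8, 5↦2, 6↦5, 7↦5, 8↦1, 9↦3, 10↦10]  zeros at y ∈ ∅
  x = 10: [0↦8, 1↦10, 2↦7, 3↦9, 4↦4, 5↦2, 6↦2, 7↦3, 8↦4, 9↦4, 10↦2]  zeros at y ∈ ∅
Collecting zeros: affine points = {(1, 1), (1, 4), (1, 7), (4, 10), (5, 2), (7, 5), (8, 6)}.
Total count |C(F_11)_aff| = 7.


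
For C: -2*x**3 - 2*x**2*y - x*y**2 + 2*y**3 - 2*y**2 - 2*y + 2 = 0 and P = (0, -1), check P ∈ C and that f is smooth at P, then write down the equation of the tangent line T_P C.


Tangent line at P: -x + 8*y + 8 = 0.

Step 1: f(0, -1) = 0, so P lies on C.
Step 2: partial derivatives
  f_x(x, y) = -6*x**2 - 4*x*y - y**2, f_y(x, y) = -2*x**2 - 2*x*y + 6*y**2 - 4*y - 2.
  f_x(P) = -1, f_y(P) = 8 (gradient nonzero, so P is smooth).
Step 3: tangent line at P: -1·(x − 0) + 8·(y − -1) = 0.
Expanding: -x + 8*y + 8 = 0.


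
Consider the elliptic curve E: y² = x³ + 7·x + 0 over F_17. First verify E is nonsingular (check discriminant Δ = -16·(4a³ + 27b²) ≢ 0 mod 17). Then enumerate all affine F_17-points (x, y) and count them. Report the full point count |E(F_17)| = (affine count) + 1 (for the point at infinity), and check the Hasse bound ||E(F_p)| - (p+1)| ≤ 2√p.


Affine points = {(0, 0), (1, 5), (1, 12), (7, 1), (7, 16), (10, 4), (10, 13), (16, 3), (16, 14)}; affine count = 9; |E(F_17)| = 10.

Discriminant check: Δ ∝ 4a³ + 27b² = 4·7³ + 27·0² = 4·343 + 27·0 ≡ 12 (mod 17). Nonzero ⇒ E is nonsingular.
For each x ∈ F_17, compute rhs = x³ + 7·x + 0 mod 17, then count y ∈ F_17 with y² ≡ rhs.
  x = 0: rhs = 0, matching y values: 0 (1 points).
  x = 1: rhs = 8, matching y values: 5, 12 (2 points).
  x = 2: rhs = 5, matching y values: none (0 points).
  x = 3: rhs = 14, matching y values: none (0 points).
  x = 4: rhs = 7, matching y values: none (0 points).
  x = 5: rhs = 7, matching y values: none (0 points).
  x = 6: rhs = 3, matching y values: none (0 points).
  x = 7: rhs = 1, matching y values: 1, 16 (2 points).
  x = 8: rhs = 7, matching y values: none (0 points).
  x = 9: rhs = 10, matching y values: none (0 points).
  x = 10: rhs = 16, matching y values: 4, 13 (2 points).
  x = 11: rhs = 14, matching y values: none (0 points).
  x = 12: rhs = 10, matching y values: none (0 points).
  x = 13: rhs = 10, matching y values: none (0 points).
  x = 14: rhs = 3, matching y values: none (0 points).
  x = 15: rhs = 12, matching y values: none (0 points).
  x = 16: rhs = 9, matching y values: 3, 14 (2 points).
Total affine count: 9.
Full point count |E(F_17)| = 9 + 1 = 10.
Hasse bound: |10 − (17+1)| = |-8| = 8 ≤ 2√17 ≈ 8.2462 ✓.


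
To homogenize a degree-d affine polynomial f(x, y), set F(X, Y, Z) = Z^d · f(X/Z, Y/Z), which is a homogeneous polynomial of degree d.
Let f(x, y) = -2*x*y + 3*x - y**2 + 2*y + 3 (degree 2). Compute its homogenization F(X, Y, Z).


F(X, Y, Z) = -2*X*Y + 3*X*Z - Y**2 + 2*Y*Z + 3*Z**2

deg(f) = 2.
Substitute x = X/Z, y = Y/Z into f, then multiply by Z^2.
  monomial -2·x^1·y^1 ↦ -2·X^1·Y^1·Z^0.
  monomial 3·x^1·y^0 ↦ 3·X^1·Y^0·Z^1.
  monomial -1·x^0·y^2 ↦ -1·X^0·Y^2·Z^0.
  monomial 2·x^0·y^1 ↦ 2·X^0·Y^1·Z^1.
  monomial 3·x^0·y^0 ↦ 3·X^0·Y^0·Z^2.
Collecting: F(X, Y, Z) = -2*X*Y + 3*X*Z - Y**2 + 2*Y*Z + 3*Z**2.


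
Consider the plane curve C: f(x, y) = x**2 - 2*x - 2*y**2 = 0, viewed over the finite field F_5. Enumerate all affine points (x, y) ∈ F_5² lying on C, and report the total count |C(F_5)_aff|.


Affine F_5-points: {(0, 0), (2, 0), (3, 2), (3, 3), (4, 2), (4, 3)}; count = 6.

For each of the 25 pairs (x, y) ∈ F_5², evaluate f(x, y) mod 5. Record the zeros.
  x = 0: [0↦0, 1↦3, 2↦2, 3↦2, 4↦3]  zeros at y ∈ {0}
  x = 1: [0↦4, 1↦2, 2↦1, 3↦1, 4↦2]  zeros at y ∈ ∅
  x = 2: [0↦0, 1↦3, 2↦2, 3↦2, 4↦3]  zeros at y ∈ {0}
  x = 3: [0↦3, 1↦1, 2↦0, 3↦0, 4↦1]  zeros at y ∈ {2, 3}
  x = 4: [0↦3, 1↦1, 2↦0, 3↦0, 4↦1]  zeros at y ∈ {2, 3}
Collecting zeros: affine points = {(0, 0), (2, 0), (3, 2), (3, 3), (4, 2), (4, 3)}.
Total count |C(F_5)_aff| = 6.


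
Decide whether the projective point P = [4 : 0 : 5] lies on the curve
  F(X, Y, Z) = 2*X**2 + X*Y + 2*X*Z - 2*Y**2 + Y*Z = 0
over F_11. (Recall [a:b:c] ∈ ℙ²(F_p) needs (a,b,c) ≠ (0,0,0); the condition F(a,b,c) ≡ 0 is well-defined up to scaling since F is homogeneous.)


F(4,0,5) ≡ 6 (mod 11); P is NOT on the curve.

Evaluate F(4, 0, 5) term-by-term (mod 11).
  2*X**2 ↦ 2·16·1·1 = 32
  X*Y ↦ 1·4·0·1 = 0
  2*X*Z ↦ 2·4·1·5 = 40
  -2*Y**2 ↦ -2·1·0·1 = 0
  Y*Z ↦ 1·1·0·5 = 0
Sum: F(4, 0, 5) = (32) + (0) + (40) + (0) + (0) = 72.
Reducing mod 11: 72 ≡ 6 (mod 11).
Since F(a, b, c) ≡ 6 ≠ 0 (mod 11), P does NOT lie on the curve.


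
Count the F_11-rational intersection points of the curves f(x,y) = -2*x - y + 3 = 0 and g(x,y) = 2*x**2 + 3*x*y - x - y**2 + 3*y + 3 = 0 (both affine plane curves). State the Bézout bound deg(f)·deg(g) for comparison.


Common zeros: ∅; count = 0; Bézout bound = 2.

deg(f) = 1, deg(g) = 2, so Bézout bound = 2.
Scan x ∈ F_11. For each x, list the y ∈ F_11 with f(x, y) ≡ 0 and those with g(x, y) ≡ 0 (mod 11); the common zeros in that column are the intersection.
  x = 0: f ≡ 0 at y ∈ {3}; g ≡ 0 at y ∈ ∅; common: ∅.
  x = 1: f ≡ 0 at y ∈ {1}; g ≡ 0 at y ∈ ∅; common: ∅.
  x = 2: f ≡ 0 at y ∈ {10}; g ≡ 0 at y ∈ ∅; common: ∅.
  x = 3: f ≡ 0 at y ∈ {8}; g ≡ 0 at y ∈ ∅; common: ∅.
  x = 4: f ≡ 0 at y ∈ {6}; g ≡ 0 at y ∈ ∅; common: ∅.
  x = 5: f ≡ 0 at y ∈ {4}; g ≡ 0 at y ∈ ∅; common: ∅.
  x = 6: f ≡ 0 at y ∈ {2}; g ≡ 0 at y ∈ ∅; common: ∅.
  x = 7: f ≡ 0 at y ∈ {0}; g ≡ 0 at y ∈ ∅; common: ∅.
  x = 8: f ≡ 0 at y ∈ {9}; g ≡ 0 at y ∈ {8}; common: ∅.
  x = 9: f ≡ 0 at y ∈ {7}; g ≡ 0 at y ∈ ∅; common: ∅.
  x = 10: f ≡ 0 at y ∈ {5}; g ≡ 0 at y ∈ ∅; common: ∅.
Collecting: common zeros = ∅, so the count is 0.
Comparison with the Bézout bound: 0 ≤ 2 = deg(f)·deg(g), as expected for curves with no common component (the affine F_11-count falls short of the bound because intersections may lie at infinity, over extension fields, or carry multiplicity).


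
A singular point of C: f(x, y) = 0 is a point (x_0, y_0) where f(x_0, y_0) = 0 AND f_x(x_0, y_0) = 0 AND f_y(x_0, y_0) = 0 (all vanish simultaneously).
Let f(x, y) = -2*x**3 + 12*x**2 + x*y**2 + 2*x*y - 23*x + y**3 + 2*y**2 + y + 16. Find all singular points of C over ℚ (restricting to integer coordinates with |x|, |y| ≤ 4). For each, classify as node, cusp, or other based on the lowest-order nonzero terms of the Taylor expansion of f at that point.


Singular points: {(2, -1)}; classification: cusp.

Compute partial derivatives:
  f_x = -6*x**2 + 24*x + y**2 + 2*y - 23.
  f_y = 2*x*y + 2*x + 3*y**2 + 4*y + 1.
Scan x_0 ∈ {−4, ..., 4}. For each x_0, f_y(x_0, y) is a polynomial in y; find its integer roots y ∈ {−4, ..., 4}, then test f_x and f at those candidates.
  x = -4: f_y(-4, y) = 3*y**2 - 4*y - 7; vanishes at y ∈ {-1}. (-4, -1): f_x = -216 ≠ 0.
  x = -3: f_y(-3, y) = 3*y**2 - 2*y - 5; vanishes at y ∈ {-1}. (-3, -1): f_x = -150 ≠ 0.
  x = -2: f_y(-2, y) = 3*y**2 - 3; vanishes at y ∈ {-1, 1}. (-2, -1): f_x = -96 ≠ 0; (-2, 1): f_x = -92 ≠ 0.
  x = -1: f_y(-1, y) = 3*y**2 + 2*y - 1; vanishes at y ∈ {-1}. (-1, -1): f_x = -54 ≠ 0.
  x = 0: f_y(0, y) = 3*y**2 + 4*y + 1; vanishes at y ∈ {-1}. (0, -1): f_x = -24 ≠ 0.
  x = 1: f_y(1, y) = 3*y**2 + 6*y + 3; vanishes at y ∈ {-1}. (1, -1): f_x = -6 ≠ 0.
  x = 2: f_y(2, y) = 3*y**2 + 8*y + 5; vanishes at y ∈ {-1}. (2, -1): f_x = 0, f = 0 — SINGULAR.
  x = 3: f_y(3, y) = 3*y**2 + 10*y + 7; vanishes at y ∈ {-1}. (3, -1): f_x = -6 ≠ 0.
  x = 4: f_y(4, y) = 3*y**2 + 12*y + 9; vanishes at y ∈ {-3, -1}. (4, -3): f_x = -20 ≠ 0; (4, -1): f_x = -24 ≠ 0.
Only singular point on the grid: (2, -1).
Classify: substitute x = 2 + u, y = -1 + v and expand: f = -2*u**3 + u*v**2 + v**3 + v**2.
No constant or linear terms (consistent with a singular point). Quadratic part: v**2. Cubic part: -2*u**3 + u*v**2 + v**3.
The quadratic part v**2 is a perfect square, so there is a single (double) tangent line v = 0, i.e. y = -1. Restricting the cubic part to that line (v = 0) leaves -2*u**3 ≠ 0, so f is not divisible by v and the branch is v² ≈ 2*u**3 to lowest order — this is a cusp.
Classification: cusp.


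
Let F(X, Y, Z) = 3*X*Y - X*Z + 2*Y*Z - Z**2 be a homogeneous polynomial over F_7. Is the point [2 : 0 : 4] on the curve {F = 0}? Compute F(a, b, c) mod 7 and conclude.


F(2,0,4) ≡ 4 (mod 7); P is NOT on the curve.

Evaluate F(2, 0, 4) term-by-term (mod 7).
  3*X*Y ↦ 3·2·0·1 = 0
  -X*Z ↦ -1·2·1·4 = -8
  2*Y*Z ↦ 2·1·0·4 = 0
  -Z**2 ↦ -1·1·1·16 = -16
Sum: F(2, 0, 4) = (0) + (-8) + (0) + (-16) = -24.
Reducing mod 7: -24 ≡ 4 (mod 7).
Since F(a, b, c) ≡ 4 ≠ 0 (mod 7), P does NOT lie on the curve.


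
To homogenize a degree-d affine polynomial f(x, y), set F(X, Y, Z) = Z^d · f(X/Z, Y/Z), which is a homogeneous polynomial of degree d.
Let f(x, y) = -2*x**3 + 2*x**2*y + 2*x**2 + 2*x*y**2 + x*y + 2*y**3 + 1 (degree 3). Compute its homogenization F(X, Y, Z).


F(X, Y, Z) = -2*X**3 + 2*X**2*Y + 2*X**2*Z + 2*X*Y**2 + X*Y*Z + 2*Y**3 + Z**3

deg(f) = 3.
Substitute x = X/Z, y = Y/Z into f, then multiply by Z^3.
  monomial -2·x^3·y^0 ↦ -2·X^3·Y^0·Z^0.
  monomial 2·x^2·y^1 ↦ 2·X^2·Y^1·Z^0.
  monomial 2·x^2·y^0 ↦ 2·X^2·Y^0·Z^1.
  monomial 2·x^1·y^2 ↦ 2·X^1·Y^2·Z^0.
  monomial 1·x^1·y^1 ↦ 1·X^1·Y^1·Z^1.
  monomial 2·x^0·y^3 ↦ 2·X^0·Y^3·Z^0.
  monomial 1·x^0·y^0 ↦ 1·X^0·Y^0·Z^3.
Collecting: F(X, Y, Z) = -2*X**3 + 2*X**2*Y + 2*X**2*Z + 2*X*Y**2 + X*Y*Z + 2*Y**3 + Z**3.


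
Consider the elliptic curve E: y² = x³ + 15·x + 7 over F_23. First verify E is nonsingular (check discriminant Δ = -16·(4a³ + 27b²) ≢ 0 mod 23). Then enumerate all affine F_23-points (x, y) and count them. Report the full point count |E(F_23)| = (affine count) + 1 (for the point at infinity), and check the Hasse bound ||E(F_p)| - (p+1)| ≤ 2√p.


Affine points = {(1, 0), (4, 4), (4, 19), (5, 0), (7, 8), (7, 15), (8, 8), (8, 15), (11, 10), (11, 13), (12, 11), (12, 12), (17, 0), (20, 2), (20, 21)}; affine count = 15; |E(F_23)| = 16.

Discriminant check: Δ ∝ 4a³ + 27b² = 4·15³ + 27·7² = 4·3375 + 27·49 ≡ 11 (mod 23). Nonzero ⇒ E is nonsingular.
For each x ∈ F_23, compute rhs = x³ + 15·x + 7 mod 23, then count y ∈ F_23 with y² ≡ rhs.
  x = 0: rhs = 7, matching y values: none (0 points).
  x = 1: rhs = 0, matching y values: 0 (1 points).
  x = 2: rhs = 22, matching y values: none (0 points).
  x = 3: rhs = 10, matching y values: none (0 points).
  x = 4: rhs = 16, matching y values: 4, 19 (2 points).
  x = 5: rhs = 0, matching y values: 0 (1 points).
  x = 6: rhs = 14, matching y values: none (0 points).
  x = 7: rhs = 18, matching y values: 8, 15 (2 points).
  x = 8: rhs = 18, matching y values: 8, 15 (2 points).
  x = 9: rhs = 20, matching y values: none (0 points).
  x = 10: rhs = 7, matching y values: none (0 points).
  x = 11: rhs = 8, matching y values: 10, 13 (2 points).
  x = 12: rhs = 6, matching y values: 11, 12 (2 points).
  x = 13: rhs = 7, matching y values: none (0 points).
  x = 14: rhs = 17, matching y values: none (0 points).
  x = 15: rhs = 19, matching y values: none (0 points).
  x = 16: rhs = 19, matching y values: none (0 points).
  x = 17: rhs = 0, matching y values: 0 (1 points).
  x = 18: rhs = 14, matching y values: none (0 points).
  x = 19: rhs = 21, matching y values: none (0 points).
  x = 20: rhs = 4, matching y values: 2, 21 (2 points).
  x = 21: rhs = 15, matching y values: none (0 points).
  x = 22: rhs = 14, matching y values: none (0 points).
Total affine count: 15.
Full point count |E(F_23)| = 15 + 1 = 16.
Hasse bound: |16 − (23+1)| = |-8| = 8 ≤ 2√23 ≈ 9.5917 ✓.


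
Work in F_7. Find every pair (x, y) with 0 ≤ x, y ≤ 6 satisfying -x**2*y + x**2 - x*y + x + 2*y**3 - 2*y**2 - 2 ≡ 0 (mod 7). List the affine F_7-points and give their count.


Affine F_7-points: {(1, 0), (2, 2), (4, 2), (5, 0)}; count = 4.

For each of the 49 pairs (x, y) ∈ F_7², evaluate f(x, y) mod 7. Record the zeros.
  x = 0: [0↦5, 1↦5, 2↦6, 3↦6, 4↦3, 5↦2, 6↦1]  zeros at y ∈ ∅
  x = 1: [0↦0, 1↦5, 2↦4, 3↦2, 4↦4, 5↦1, 6↦5]  zeros at y ∈ {0}
  x = 2: [0↦4, 1↦5, 2↦0, 3↦1, 4↦6, 5↦6, 6↦6]  zeros at y ∈ {2}
  x = 3: [0↦3, 1↦5, 2↦1, 3↦3, 4↦2, 5↦3, 6↦4]  zeros at y ∈ ∅
  x = 4: [0↦4, 1↦5, 2↦0, 3↦1, 4↦6, 5↦6, 6↦6]  zeros at y ∈ {2}
  x = 5: [0↦0, 1↦5, 2↦4, 3↦2, 4↦4, 5↦1, 6↦5]  zeros at y ∈ {0}
  x = 6: [0↦5, 1↦5, 2↦6, 3↦6, 4↦3, 5↦2, 6↦1]  zeros at y ∈ ∅
Collecting zeros: affine points = {(1, 0), (2, 2), (4, 2), (5, 0)}.
Total count |C(F_7)_aff| = 4.


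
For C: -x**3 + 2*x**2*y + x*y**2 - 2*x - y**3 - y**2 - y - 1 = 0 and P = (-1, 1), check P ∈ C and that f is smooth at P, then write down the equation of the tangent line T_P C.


Tangent line at P: -8*x - 6*y - 2 = 0.

Step 1: f(-1, 1) = 0, so P lies on C.
Step 2: partial derivatives
  f_x(x, y) = -3*x**2 + 4*x*y + y**2 - 2, f_y(x, y) = 2*x**2 + 2*x*y - 3*y**2 - 2*y - 1.
  f_x(P) = -8, f_y(P) = -6 (gradient nonzero, so P is smooth).
Step 3: tangent line at P: -8·(x − -1) + -6·(y − 1) = 0.
Expanding: -8*x - 6*y - 2 = 0.


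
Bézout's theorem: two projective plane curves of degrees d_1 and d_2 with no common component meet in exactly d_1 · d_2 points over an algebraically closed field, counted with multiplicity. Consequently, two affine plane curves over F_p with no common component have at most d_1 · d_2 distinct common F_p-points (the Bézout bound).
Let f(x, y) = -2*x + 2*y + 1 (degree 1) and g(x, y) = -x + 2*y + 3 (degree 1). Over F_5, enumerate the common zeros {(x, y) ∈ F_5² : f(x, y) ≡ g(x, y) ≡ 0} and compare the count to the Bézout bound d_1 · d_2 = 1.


Common zeros: {(3, 0)}; count = 1; Bézout bound = 1.

deg(f) = 1, deg(g) = 1, so Bézout bound = 1.
Scan x ∈ F_5. For each x, list the y ∈ F_5 with f(x, y) ≡ 0 and those with g(x, y) ≡ 0 (mod 5); the common zeros in that column are the intersection.
  x = 0: f ≡ 0 at y ∈ {2}; g ≡ 0 at y ∈ {1}; common: ∅.
  x = 1: f ≡ 0 at y ∈ {3}; g ≡ 0 at y ∈ {4}; common: ∅.
  x = 2: f ≡ 0 at y ∈ {4}; g ≡ 0 at y ∈ {2}; common: ∅.
  x = 3: f ≡ 0 at y ∈ {0}; g ≡ 0 at y ∈ {0}; common: {0}.
  x = 4: f ≡ 0 at y ∈ {1}; g ≡ 0 at y ∈ {3}; common: ∅.
Collecting: common zeros = {(3, 0)}, so the count is 1.
Comparison with the Bézout bound: 1 ≤ 1 = deg(f)·deg(g), as expected for curves with no common component (the bound is attained).


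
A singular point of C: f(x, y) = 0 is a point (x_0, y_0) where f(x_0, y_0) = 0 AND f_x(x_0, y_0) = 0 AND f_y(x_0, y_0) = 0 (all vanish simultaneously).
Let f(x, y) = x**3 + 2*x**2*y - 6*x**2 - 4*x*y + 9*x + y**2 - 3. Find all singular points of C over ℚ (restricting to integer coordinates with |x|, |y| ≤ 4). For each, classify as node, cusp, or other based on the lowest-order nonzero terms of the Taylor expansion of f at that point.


Singular points: {(1, 1)}; classification: node.

Compute partial derivatives:
  f_x = 3*x**2 + 4*x*y - 12*x - 4*y + 9.
  f_y = 2*x**2 - 4*x + 2*y.
Scan x_0 ∈ {−4, ..., 4}. For each x_0, f_y(x_0, y) is a polynomial in y; find its integer roots y ∈ {−4, ..., 4}, then test f_x and f at those candidates.
  x = -4: f_y(-4, y) = 2*y + 48; no integer root y with |y| ≤ 4.
  x = -3: f_y(-3, y) = 2*y + 30; no integer root y with |y| ≤ 4.
  x = -2: f_y(-2, y) = 2*y + 16; no integer root y with |y| ≤ 4.
  x = -1: f_y(-1, y) = 2*y + 6; vanishes at y ∈ {-3}. (-1, -3): f_x = 48 ≠ 0.
  x = 0: f_y(0, y) = 2*y; vanishes at y ∈ {0}. (0, 0): f_x = 9 ≠ 0.
  x = 1: f_y(1, y) = 2*y - 2; vanishes at y ∈ {1}. (1, 1): f_x = 0, f = 0 — SINGULAR.
  x = 2: f_y(2, y) = 2*y; vanishes at y ∈ {0}. (2, 0): f_x = -3 ≠ 0.
  x = 3: f_y(3, y) = 2*y + 6; vanishes at y ∈ {-3}. (3, -3): f_x = -24 ≠ 0.
  x = 4: f_y(4, y) = 2*y + 16; no integer root y with |y| ≤ 4.
Only singular point on the grid: (1, 1).
Classify: substitute x = 1 + u, y = 1 + v and expand: f = u**3 + 2*u**2*v - u**2 + v**2.
No constant or linear terms (consistent with a singular point). Quadratic part: -u**2 + v**2. Cubic part: u**3 + 2*u**2*v.
The quadratic part v**2 - u**2 = (v − u)(v + u) splits into two distinct linear factors, so there are two distinct tangent lines y − 1 = ±(x − 1) — this is a node (ordinary double point).
Classification: node.


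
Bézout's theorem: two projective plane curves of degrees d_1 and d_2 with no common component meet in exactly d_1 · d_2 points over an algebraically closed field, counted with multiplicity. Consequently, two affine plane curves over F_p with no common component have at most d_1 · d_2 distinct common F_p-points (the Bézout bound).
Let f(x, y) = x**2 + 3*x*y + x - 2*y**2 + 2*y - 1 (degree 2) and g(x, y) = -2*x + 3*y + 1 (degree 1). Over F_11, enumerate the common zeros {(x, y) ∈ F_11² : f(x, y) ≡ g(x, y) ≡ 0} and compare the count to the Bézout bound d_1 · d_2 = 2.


Common zeros: {(1, 4), (2, 1)}; count = 2; Bézout bound = 2.

deg(f) = 2, deg(g) = 1, so Bézout bound = 2.
Scan x ∈ F_11. For each x, list the y ∈ F_11 with f(x, y) ≡ 0 and those with g(x, y) ≡ 0 (mod 11); the common zeros in that column are the intersection.
  x = 0: f ≡ 0 at y ∈ ∅; g ≡ 0 at y ∈ {7}; common: ∅.
  x = 1: f ≡ 0 at y ∈ {4}; g ≡ 0 at y ∈ {4}; common: {4}.
  x = 2: f ≡ 0 at y ∈ {1, 3}; g ≡ 0 at y ∈ {1}; common: {1}.
  x = 3: f ≡ 0 at y ∈ {0}; g ≡ 0 at y ∈ {9}; common: ∅.
  x = 4: f ≡ 0 at y ∈ ∅; g ≡ 0 at y ∈ {6}; common: ∅.
  x = 5: f ≡ 0 at y ∈ {1, 2}; g ≡ 0 at y ∈ {3}; common: ∅.
  x = 6: f ≡ 0 at y ∈ ∅; g ≡ 0 at y ∈ {0}; common: ∅.
  x = 7: f ≡ 0 at y ∈ {0, 6}; g ≡ 0 at y ∈ {8}; common: ∅.
  x = 8: f ≡ 0 at y ∈ {4, 9}; g ≡ 0 at y ∈ {5}; common: ∅.
  x = 9: f ≡ 0 at y ∈ ∅; g ≡ 0 at y ∈ {2}; common: ∅.
  x = 10: f ≡ 0 at y ∈ {2, 3}; g ≡ 0 at y ∈ {10}; common: ∅.
Collecting: common zeros = {(1, 4), (2, 1)}, so the count is 2.
Comparison with the Bézout bound: 2 ≤ 2 = deg(f)·deg(g), as expected for curves with no common component (the bound is attained).


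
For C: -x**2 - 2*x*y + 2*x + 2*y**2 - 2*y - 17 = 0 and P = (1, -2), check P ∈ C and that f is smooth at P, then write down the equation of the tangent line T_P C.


Tangent line at P: 4*x - 12*y - 28 = 0.

Step 1: f(1, -2) = 0, so P lies on C.
Step 2: partial derivatives
  f_x(x, y) = -2*x - 2*y + 2, f_y(x, y) = -2*x + 4*y - 2.
  f_x(P) = 4, f_y(P) = -12 (gradient nonzero, so P is smooth).
Step 3: tangent line at P: 4·(x − 1) + -12·(y − -2) = 0.
Expanding: 4*x - 12*y - 28 = 0.


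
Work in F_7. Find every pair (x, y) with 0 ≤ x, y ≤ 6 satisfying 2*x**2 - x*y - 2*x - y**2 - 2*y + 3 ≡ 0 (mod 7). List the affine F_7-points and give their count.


Affine F_7-points: {(0, 1), (0, 4), (1, 2), (2, 0), (2, 3), (3, 4), (3, 5), (4, 3), (4, 5), (5, 1), (5, 6), (6, 0), (6, 6)}; count = 13.

For each of the 49 pairs (x, y) ∈ F_7², evaluate f(x, y) mod 7. Record the zeros.
  x = 0: [0↦3, 1↦0, 2↦2, 3↦2, 4↦0, 5↦3, 6↦4]  zeros at y ∈ {1, 4}
  x = 1: [0↦3, 1↦6, 2↦0, 3↦6, 4↦3, 5↦5, 6↦5]  zeros at y ∈ {2}
  x = 2: [0↦0, 1↦2, 2↦2, 3↦0, 4↦3, 5↦4, 6↦3]  zeros at y ∈ {0, 3}
  x = 3: [0↦1, 1↦2, 2↦1, 3↦5, 4↦0, 5↦0, 6↦5]  zeros at y ∈ {4, 5}
  x = 4: [0↦6, 1↦6, 2↦4, 3↦0, 4↦1, 5↦0, 6↦4]  zeros at y ∈ {3, 5}
  x = 5: [0↦1, 1↦0, 2↦4, 3↦6, 4↦6, 5↦4, 6↦0]  zeros at y ∈ {1, 6}
  x = 6: [0↦0, 1↦5, 2↦1, 3↦2, 4↦1, 5↦5, 6↦0]  zeros at y ∈ {0, 6}
Collecting zeros: affine points = {(0, 1), (0, 4), (1, 2), (2, 0), (2, 3), (3, 4), (3, 5), (4, 3), (4, 5), (5, 1), (5, 6), (6, 0), (6, 6)}.
Total count |C(F_7)_aff| = 13.


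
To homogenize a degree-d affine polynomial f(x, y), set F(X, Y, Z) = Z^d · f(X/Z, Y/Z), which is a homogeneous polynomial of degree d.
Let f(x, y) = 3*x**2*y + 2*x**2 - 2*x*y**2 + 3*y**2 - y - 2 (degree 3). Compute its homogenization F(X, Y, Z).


F(X, Y, Z) = 3*X**2*Y + 2*X**2*Z - 2*X*Y**2 + 3*Y**2*Z - Y*Z**2 - 2*Z**3

deg(f) = 3.
Substitute x = X/Z, y = Y/Z into f, then multiply by Z^3.
  monomial 3·x^2·y^1 ↦ 3·X^2·Y^1·Z^0.
  monomial 2·x^2·y^0 ↦ 2·X^2·Y^0·Z^1.
  monomial -2·x^1·y^2 ↦ -2·X^1·Y^2·Z^0.
  monomial 3·x^0·y^2 ↦ 3·X^0·Y^2·Z^1.
  monomial -1·x^0·y^1 ↦ -1·X^0·Y^1·Z^2.
  monomial -2·x^0·y^0 ↦ -2·X^0·Y^0·Z^3.
Collecting: F(X, Y, Z) = 3*X**2*Y + 2*X**2*Z - 2*X*Y**2 + 3*Y**2*Z - Y*Z**2 - 2*Z**3.


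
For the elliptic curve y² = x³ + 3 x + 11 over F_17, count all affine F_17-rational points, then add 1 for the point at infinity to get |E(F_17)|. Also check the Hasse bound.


Affine points = {(1, 7), (1, 10), (2, 5), (2, 12), (3, 8), (3, 9), (4, 6), (4, 11), (5, 7), (5, 10), (7, 1), (7, 16), (9, 6), (9, 11), (10, 2), (10, 15), (11, 7), (11, 10), (14, 3), (14, 14)}; affine count = 20; |E(F_17)| = 21.

Discriminant check: Δ ∝ 4a³ + 27b² = 4·3³ + 27·11² = 4·27 + 27·121 ≡ 9 (mod 17). Nonzero ⇒ E is nonsingular.
For each x ∈ F_17, compute rhs = x³ + 3·x + 11 mod 17, then count y ∈ F_17 with y² ≡ rhs.
  x = 0: rhs = 11, matching y values: none (0 points).
  x = 1: rhs = 15, matching y values: 7, 10 (2 points).
  x = 2: rhs = 8, matching y values: 5, 12 (2 points).
  x = 3: rhs = 13, matching y values: 8, 9 (2 points).
  x = 4: rhs = 2, matching y values: 6, 11 (2 points).
  x = 5: rhs = 15, matching y values: 7, 10 (2 points).
  x = 6: rhs = 7, matching y values: none (0 points).
  x = 7: rhs = 1, matching y values: 1, 16 (2 points).
  x = 8: rhs = 3, matching y values: none (0 points).
  x = 9: rhs = 2, matching y values: 6, 11 (2 points).
  x = 10: rhs = 4, matching y values: 2, 15 (2 points).
  x = 11: rhs = 15, matching y values: 7, 10 (2 points).
  x = 12: rhs = 7, matching y values: none (0 points).
  x = 13: rhs = 3, matching y values: none (0 points).
  x = 14: rhs = 9, matching y values: 3, 14 (2 points).
  x = 15: rhs = 14, matching y values: none (0 points).
  x = 16: rhs = 7, matching y values: none (0 points).
Total affine count: 20.
Full point count |E(F_17)| = 20 + 1 = 21.
Hasse bound: |21 − (17+1)| = |3| = 3 ≤ 2√17 ≈ 8.2462 ✓.


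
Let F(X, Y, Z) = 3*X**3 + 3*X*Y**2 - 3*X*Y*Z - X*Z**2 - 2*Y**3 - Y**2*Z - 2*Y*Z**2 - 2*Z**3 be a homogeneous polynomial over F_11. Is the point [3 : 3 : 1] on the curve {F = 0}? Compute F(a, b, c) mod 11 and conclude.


F(3,3,1) ≡ 6 (mod 11); P is NOT on the curve.

Evaluate F(3, 3, 1) term-by-term (mod 11).
  3*X**3 ↦ 3·27·1·1 = 81
  3*X*Y**2 ↦ 3·3·9·1 = 81
  -3*X*Y*Z ↦ -3·3·3·1 = -27
  -X*Z**2 ↦ -1·3·1·1 = -3
  -2*Y**3 ↦ -2·1·27·1 = -54
  -Y**2*Z ↦ -1·1·9·1 = -9
  -2*Y*Z**2 ↦ -2·1·3·1 = -6
  -2*Z**3 ↦ -2·1·1·1 = -2
Sum: F(3, 3, 1) = (81) + (81) + (-27) + (-3) + (-54) + (-9) + (-6) + (-2) = 61.
Reducing mod 11: 61 ≡ 6 (mod 11).
Since F(a, b, c) ≡ 6 ≠ 0 (mod 11), P does NOT lie on the curve.


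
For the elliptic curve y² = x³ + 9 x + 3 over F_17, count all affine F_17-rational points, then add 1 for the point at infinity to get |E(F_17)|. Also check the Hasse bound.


Affine points = {(1, 8), (1, 9), (4, 1), (4, 16), (6, 1), (6, 16), (7, 1), (7, 16), (8, 3), (8, 14), (14, 0)}; affine count = 11; |E(F_17)| = 12.

Discriminant check: Δ ∝ 4a³ + 27b² = 4·9³ + 27·3² = 4·729 + 27·9 ≡ 14 (mod 17). Nonzero ⇒ E is nonsingular.
For each x ∈ F_17, compute rhs = x³ + 9·x + 3 mod 17, then count y ∈ F_17 with y² ≡ rhs.
  x = 0: rhs = 3, matching y values: none (0 points).
  x = 1: rhs = 13, matching y values: 8, 9 (2 points).
  x = 2: rhs = 12, matching y values: none (0 points).
  x = 3: rhs = 6, matching y values: none (0 points).
  x = 4: rhs = 1, matching y values: 1, 16 (2 points).
  x = 5: rhs = 3, matching y values: none (0 points).
  x = 6: rhs = 1, matching y values: 1, 16 (2 points).
  x = 7: rhs = 1, matching y values: 1, 16 (2 points).
  x = 8: rhs = 9, matching y values: 3, 14 (2 points).
  x = 9: rhs = 14, matching y values: none (0 points).
  x = 10: rhs = 5, matching y values: none (0 points).
  x = 11: rhs = 5, matching y values: none (0 points).
  x = 12: rhs = 3, matching y values: none (0 points).
  x = 13: rhs = 5, matching y values: none (0 points).
  x = 14: rhs = 0, matching y values: 0 (1 points).
  x = 15: rhs = 11, matching y values: none (0 points).
  x = 16: rhs = 10, matching y values: none (0 points).
Total affine count: 11.
Full point count |E(F_17)| = 11 + 1 = 12.
Hasse bound: |12 − (17+1)| = |-6| = 6 ≤ 2√17 ≈ 8.2462 ✓.


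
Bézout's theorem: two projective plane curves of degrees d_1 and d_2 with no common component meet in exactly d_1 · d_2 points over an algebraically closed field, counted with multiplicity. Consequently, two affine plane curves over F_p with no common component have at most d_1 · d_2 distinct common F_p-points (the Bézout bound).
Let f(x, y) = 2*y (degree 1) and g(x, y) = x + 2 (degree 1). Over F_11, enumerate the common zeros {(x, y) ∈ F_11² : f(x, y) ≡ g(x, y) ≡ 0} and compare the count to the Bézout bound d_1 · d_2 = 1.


Common zeros: {(9, 0)}; count = 1; Bézout bound = 1.

deg(f) = 1, deg(g) = 1, so Bézout bound = 1.
Scan x ∈ F_11. For each x, list the y ∈ F_11 with f(x, y) ≡ 0 and those with g(x, y) ≡ 0 (mod 11); the common zeros in that column are the intersection.
  x = 0: f ≡ 0 at y ∈ {0}; g ≡ 0 at y ∈ ∅; common: ∅.
  x = 1: f ≡ 0 at y ∈ {0}; g ≡ 0 at y ∈ ∅; common: ∅.
  x = 2: f ≡ 0 at y ∈ {0}; g ≡ 0 at y ∈ ∅; common: ∅.
  x = 3: f ≡ 0 at y ∈ {0}; g ≡ 0 at y ∈ ∅; common: ∅.
  x = 4: f ≡ 0 at y ∈ {0}; g ≡ 0 at y ∈ ∅; common: ∅.
  x = 5: f ≡ 0 at y ∈ {0}; g ≡ 0 at y ∈ ∅; common: ∅.
  x = 6: f ≡ 0 at y ∈ {0}; g ≡ 0 at y ∈ ∅; common: ∅.
  x = 7: f ≡ 0 at y ∈ {0}; g ≡ 0 at y ∈ ∅; common: ∅.
  x = 8: f ≡ 0 at y ∈ {0}; g ≡ 0 at y ∈ ∅; common: ∅.
  x = 9: f ≡ 0 at y ∈ {0}; g ≡ 0 at y ∈ {0, 1, 2, 3, 4, 5, 6, 7, 8, 9, 10}; common: {0}.
  x = 10: f ≡ 0 at y ∈ {0}; g ≡ 0 at y ∈ ∅; common: ∅.
Collecting: common zeros = {(9, 0)}, so the count is 1.
Comparison with the Bézout bound: 1 ≤ 1 = deg(f)·deg(g), as expected for curves with no common component (the bound is attained).


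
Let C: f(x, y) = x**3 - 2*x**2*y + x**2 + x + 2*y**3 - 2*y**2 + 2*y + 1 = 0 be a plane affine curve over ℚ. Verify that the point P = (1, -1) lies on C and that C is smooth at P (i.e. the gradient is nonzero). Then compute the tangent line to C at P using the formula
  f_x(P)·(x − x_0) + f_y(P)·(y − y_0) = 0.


Tangent line at P: 10*x + 10*y = 0.

Step 1: f(1, -1) = 0, so P lies on C.
Step 2: partial derivatives
  f_x(x, y) = 3*x**2 - 4*x*y + 2*x + 1, f_y(x, y) = -2*x**2 + 6*y**2 - 4*y + 2.
  f_x(P) = 10, f_y(P) = 10 (gradient nonzero, so P is smooth).
Step 3: tangent line at P: 10·(x − 1) + 10·(y − -1) = 0.
Expanding: 10*x + 10*y = 0.


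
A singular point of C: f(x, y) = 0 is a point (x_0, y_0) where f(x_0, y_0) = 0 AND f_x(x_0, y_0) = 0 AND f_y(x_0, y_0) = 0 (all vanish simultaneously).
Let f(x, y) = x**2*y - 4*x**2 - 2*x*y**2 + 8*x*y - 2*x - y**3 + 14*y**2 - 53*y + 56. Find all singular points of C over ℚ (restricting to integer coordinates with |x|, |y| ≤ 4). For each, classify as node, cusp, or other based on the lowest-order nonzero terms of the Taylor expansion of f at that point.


Singular points: {(2, 3)}; classification: node.

Compute partial derivatives:
  f_x = 2*x*y - 8*x - 2*y**2 + 8*y - 2.
  f_y = x**2 - 4*x*y + 8*x - 3*y**2 + 28*y - 53.
Scan x_0 ∈ {−4, ..., 4}. For each x_0, f_y(x_0, y) is a polynomial in y; find its integer roots y ∈ {−4, ..., 4}, then test f_x and f at those candidates.
  x = -4: f_y(-4, y) = -3*y**2 + 44*y - 69; no integer root y with |y| ≤ 4.
  x = -3: f_y(-3, y) = -3*y**2 + 40*y - 68; vanishes at y ∈ {2}. (-3, 2): f_x = 18 ≠ 0.
  x = -2: f_y(-2, y) = -3*y**2 + 36*y - 65; no integer root y with |y| ≤ 4.
  x = -1: f_y(-1, y) = -3*y**2 + 32*y - 60; no integer root y with |y| ≤ 4.
  x = 0: f_y(0, y) = -3*y**2 + 28*y - 53; no integer root y with |y| ≤ 4.
  x = 1: f_y(1, y) = -3*y**2 + 24*y - 44; no integer root y with |y| ≤ 4.
  x = 2: f_y(2, y) = -3*y**2 + 20*y - 33; vanishes at y ∈ {3}. (2, 3): f_x = 0, f = 0 — SINGULAR.
  x = 3: f_y(3, y) = -3*y**2 + 16*y - 20; vanishes at y ∈ {2}. (3, 2): f_x = -6 ≠ 0.
  x = 4: f_y(4, y) = -3*y**2 + 12*y - 5; no integer root y with |y| ≤ 4.
Only singular point on the grid: (2, 3).
Classify: substitute x = 2 + u, y = 3 + v and expand: f = u**2*v - u**2 - 2*u*v**2 - v**3 + v**2.
No constant or linear terms (consistent with a singular point). Quadratic part: -u**2 + v**2. Cubic part: u**2*v - 2*u*v**2 - v**3.
The quadratic part v**2 - u**2 = (v − u)(v + u) splits into two distinct linear factors, so there are two distinct tangent lines y − 3 = ±(x − 2) — this is a node (ordinary double point).
Classification: node.


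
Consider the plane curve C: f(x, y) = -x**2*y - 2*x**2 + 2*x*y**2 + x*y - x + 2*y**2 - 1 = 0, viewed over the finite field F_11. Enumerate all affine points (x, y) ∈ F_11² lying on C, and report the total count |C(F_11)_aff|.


Affine F_11-points: {(1, 1), (1, 10), (2, 0), (2, 4), (3, 0), (3, 9), (6, 5), (7, 1), (7, 3), (8, 3), (8, 5), (10, 10)}; count = 12.

For each of the 121 pairs (x, y) ∈ F_11², evaluate f(x, y) mod 11. Record the zeros.
  x = 0: [0↦10, 1↦1, 2↦7, 3↦6, 4↦9, 5↦5, 6↦5, 7↦9, 8↦6, 9↦7, 10↦1]  zeros at y ∈ ∅
  x = 1: [0↦7, 1↦0, 2↦1, 3↦10, 4↦5, 5↦8, 6↦8, 7↦5, 8↦10, 9↦1, 10↦0]  zeros at y ∈ {1, 10}
  x = 2: [0↦0, 1↦4, 2↦9, 3↦4, 4↦0, 5↦8, 6↦6, 7↦5, 8↦5, 9↦6, 10↦8]  zeros at y ∈ {0, 4}
  x = 3: [0↦0, 1↦2, 2↦9, 3↦10, 4↦5, 5↦5, 6↦10, 7↦9, 8↦2, 9↦0, 10↦3]  zeros at y ∈ {0, 9}
  x = 4: [0↦7, 1↦5, 2↦1, 3↦6, 4↦9, 5↦10, 6↦9, 7↦6, 8↦1, 9↦5, 10↦7]  zeros at y ∈ ∅
  x = 5: [0↦10, 1↦2, 2↦7, 3↦3, 4↦1, 5↦1, 6↦3, 7↦7, 8↦2, 9↦10, 10↦9]  zeros at y ∈ ∅
  x = 6: [0↦9, 1↦4, 2↦5, 3↦1, 4↦3, 5↦0, 6↦3, 7↦1, 8↦5, 9↦4, 10↦9]  zeros at y ∈ {5}
  x = 7: [0↦4, 1↦0, 2↦6, 3↦0, 4↦4, 5↦7, 6↦9, 7↦10, 8↦10, 9↦9, 10↦7]  zeros at y ∈ {1, 3}
  x = 8: [0↦6, 1↦1, 2↦10, 3↦0, 4↦4, 5↦0, 6↦10, 7↦1, 8↦6, 9↦3, 10↦3]  zeros at y ∈ {3, 5}
  x = 9: [0↦4, 1↦7, 2↦6, 3↦1, 4↦3, 5↦1, 6↦6, 7↦7, 8↦4, 9↦8, 10↦8]  zeros at y ∈ ∅
  x = 10: [0↦9, 1↦7, 2↦5, 3↦3, 4↦1, 5↦10, 6↦8, 7↦6, 8↦4, 9↦2, 10↦0]  zeros at y ∈ {10}
Collecting zeros: affine points = {(1, 1), (1, 10), (2, 0), (2, 4), (3, 0), (3, 9), (6, 5), (7, 1), (7, 3), (8, 3), (8, 5), (10, 10)}.
Total count |C(F_11)_aff| = 12.


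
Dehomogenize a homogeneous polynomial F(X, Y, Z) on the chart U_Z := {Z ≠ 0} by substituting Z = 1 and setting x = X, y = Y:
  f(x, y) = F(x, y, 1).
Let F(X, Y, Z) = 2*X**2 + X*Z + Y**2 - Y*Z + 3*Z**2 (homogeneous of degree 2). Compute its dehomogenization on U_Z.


f(x, y) = 2*x**2 + x + y**2 - y + 3

On U_Z we set Z = 1. Each monomial c·X^i·Y^j·Z^k in F becomes c·x^i·y^j·1^k = c·x^i·y^j.
Substituting Z = 1: F(X, Y, 1) = 2*x**2 + x + y**2 - y + 3.
Note: deg(f) ≤ deg(F) = 2; strict inequality happens when F is divisible by Z (lost terms).


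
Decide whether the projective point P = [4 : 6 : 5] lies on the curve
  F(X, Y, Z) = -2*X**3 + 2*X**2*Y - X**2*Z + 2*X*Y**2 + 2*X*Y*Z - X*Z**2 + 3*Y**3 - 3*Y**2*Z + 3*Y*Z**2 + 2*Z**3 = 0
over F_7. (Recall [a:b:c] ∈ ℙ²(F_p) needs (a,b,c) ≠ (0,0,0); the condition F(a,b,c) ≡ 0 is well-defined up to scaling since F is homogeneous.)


F(4,6,5) ≡ 2 (mod 7); P is NOT on the curve.

Evaluate F(4, 6, 5) term-by-term (mod 7).
  -2*X**3 ↦ -2·64·1·1 = -128
  2*X**2*Y ↦ 2·16·6·1 = 192
  -X**2*Z ↦ -1·16·1·5 = -80
  2*X*Y**2 ↦ 2·4·36·1 = 288
  2*X*Y*Z ↦ 2·4·6·5 = 240
  -X*Z**2 ↦ -1·4·1·25 = -100
  3*Y**3 ↦ 3·1·216·1 = 648
  -3*Y**2*Z ↦ -3·1·36·5 = -540
  3*Y*Z**2 ↦ 3·1·6·25 = 450
  2*Z**3 ↦ 2·1·1·125 = 250
Sum: F(4, 6, 5) = (-128) + (192) + (-80) + (288) + (240) + (-100) + (648) + (-540) + (450) + (250) = 1220.
Reducing mod 7: 1220 ≡ 2 (mod 7).
Since F(a, b, c) ≡ 2 ≠ 0 (mod 7), P does NOT lie on the curve.


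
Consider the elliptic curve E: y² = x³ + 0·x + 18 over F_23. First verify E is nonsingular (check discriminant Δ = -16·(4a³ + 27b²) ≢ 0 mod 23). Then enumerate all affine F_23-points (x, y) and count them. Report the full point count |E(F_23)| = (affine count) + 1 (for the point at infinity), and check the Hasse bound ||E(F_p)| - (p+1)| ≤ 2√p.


Affine points = {(0, 8), (0, 15), (2, 7), (2, 16), (4, 6), (4, 17), (6, 2), (6, 21), (7, 4), (7, 19), (8, 1), (8, 22), (10, 11), (10, 12), (14, 5), (14, 18), (15, 9), (15, 14), (17, 3), (17, 20), (18, 10), (18, 13), (19, 0)}; affine count = 23; |E(F_23)| = 24.

Discriminant check: Δ ∝ 4a³ + 27b² = 4·0³ + 27·18² = 4·0 + 27·324 ≡ 8 (mod 23). Nonzero ⇒ E is nonsingular.
For each x ∈ F_23, compute rhs = x³ + 0·x + 18 mod 23, then count y ∈ F_23 with y² ≡ rhs.
  x = 0: rhs = 18, matching y values: 8, 15 (2 points).
  x = 1: rhs = 19, matching y values: none (0 points).
  x = 2: rhs = 3, matching y values: 7, 16 (2 points).
  x = 3: rhs = 22, matching y values: none (0 points).
  x = 4: rhs = 13, matching y values: 6, 17 (2 points).
  x = 5: rhs = 5, matching y values: none (0 points).
  x = 6: rhs = 4, matching y values: 2, 21 (2 points).
  x = 7: rhs = 16, matching y values: 4, 19 (2 points).
  x = 8: rhs = 1, matching y values: 1, 22 (2 points).
  x = 9: rhs = 11, matching y values: none (0 points).
  x = 10: rhs = 6, matching y values: 11, 12 (2 points).
  x = 11: rhs = 15, matching y values: none (0 points).
  x = 12: rhs = 21, matching y values: none (0 points).
  x = 13: rhs = 7, matching y values: none (0 points).
  x = 14: rhs = 2, matching y values: 5, 18 (2 points).
  x = 15: rhs = 12, matching y values: 9, 14 (2 points).
  x = 16: rhs = 20, matching y values: none (0 points).
  x = 17: rhs = 9, matching y values: 3, 20 (2 points).
  x = 18: rhs = 8, matching y values: 10, 13 (2 points).
  x = 19: rhs = 0, matching y values: 0 (1 points).
  x = 20: rhs = 14, matching y values: none (0 points).
  x = 21: rhs = 10, matching y values: none (0 points).
  x = 22: rhs = 17, matching y values: none (0 points).
Total affine count: 23.
Full point count |E(F_23)| = 23 + 1 = 24.
Hasse bound: |24 − (23+1)| = |0| = 0 ≤ 2√23 ≈ 9.5917 ✓.


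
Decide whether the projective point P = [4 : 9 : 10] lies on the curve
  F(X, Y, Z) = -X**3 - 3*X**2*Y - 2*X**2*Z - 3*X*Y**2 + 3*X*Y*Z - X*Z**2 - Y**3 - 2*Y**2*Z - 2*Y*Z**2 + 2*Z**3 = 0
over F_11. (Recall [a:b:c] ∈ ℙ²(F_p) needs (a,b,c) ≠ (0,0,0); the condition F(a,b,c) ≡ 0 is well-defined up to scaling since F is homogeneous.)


F(4,9,10) ≡ 10 (mod 11); P is NOT on the curve.

Evaluate F(4, 9, 10) term-by-term (mod 11).
  -X**3 ↦ -1·64·1·1 = -64
  -3*X**2*Y ↦ -3·16·9·1 = -432
  -2*X**2*Z ↦ -2·16·1·10 = -320
  -3*X*Y**2 ↦ -3·4·81·1 = -972
  3*X*Y*Z ↦ 3·4·9·10 = 1080
  -X*Z**2 ↦ -1·4·1·100 = -400
  -Y**3 ↦ -1·1·729·1 = -729
  -2*Y**2*Z ↦ -2·1·81·10 = -1620
  -2*Y*Z**2 ↦ -2·1·9·100 = -1800
  2*Z**3 ↦ 2·1·1·1000 = 2000
Sum: F(4, 9, 10) = (-64) + (-432) + (-320) + (-972) + (1080) + (-400) + (-729) + (-1620) + (-1800) + (2000) = -3257.
Reducing mod 11: -3257 ≡ 10 (mod 11).
Since F(a, b, c) ≡ 10 ≠ 0 (mod 11), P does NOT lie on the curve.


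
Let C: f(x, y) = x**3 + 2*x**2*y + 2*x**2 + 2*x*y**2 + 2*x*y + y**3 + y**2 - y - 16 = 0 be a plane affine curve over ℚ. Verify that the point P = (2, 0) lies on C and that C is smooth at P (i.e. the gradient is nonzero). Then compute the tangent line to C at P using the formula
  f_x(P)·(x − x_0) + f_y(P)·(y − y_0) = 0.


Tangent line at P: 20*x + 11*y - 40 = 0.

Step 1: f(2, 0) = 0, so P lies on C.
Step 2: partial derivatives
  f_x(x, y) = 3*x**2 + 4*x*y + 4*x + 2*y**2 + 2*y, f_y(x, y) = 2*x**2 + 4*x*y + 2*x + 3*y**2 + 2*y - 1.
  f_x(P) = 20, f_y(P) = 11 (gradient nonzero, so P is smooth).
Step 3: tangent line at P: 20·(x − 2) + 11·(y − 0) = 0.
Expanding: 20*x + 11*y - 40 = 0.
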